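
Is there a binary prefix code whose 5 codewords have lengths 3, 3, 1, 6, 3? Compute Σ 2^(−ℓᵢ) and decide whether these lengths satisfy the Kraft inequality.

0.890625; yes

With common denominator 2^6 = 64: Σ 2^(−ℓᵢ) = 8/64 + 8/64 + 32/64 + 1/64 + 8/64 = 57/64 = 0.890625.
Kraft's inequality requires Σ ≤ 1; here Σ = 0.890625 ≤ 1, so such a prefix code exists.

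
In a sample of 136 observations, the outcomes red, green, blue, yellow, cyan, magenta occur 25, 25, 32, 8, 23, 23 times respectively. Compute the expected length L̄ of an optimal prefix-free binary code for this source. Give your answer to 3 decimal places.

2.581 bits/symbol

Probabilities are the counts divided by 136.
Repeatedly combine the two least-probable nodes; the expected code length is the sum of the merged weights.
merge 1/17 + 23/136 → 31/136
merge 23/136 + 25/136 → 6/17
merge 25/136 + 31/136 → 7/17
merge 4/17 + 6/17 → 10/17
merge 7/17 + 10/17 → 1
L = 31/136 + 6/17 + 7/17 + 10/17 + 1 = 351/136 ≈ 2.581 bits/symbol.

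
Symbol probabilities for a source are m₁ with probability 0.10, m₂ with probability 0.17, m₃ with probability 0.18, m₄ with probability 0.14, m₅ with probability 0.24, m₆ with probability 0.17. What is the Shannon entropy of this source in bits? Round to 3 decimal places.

H = −Σ pᵢ log₂ pᵢ.
−0.10·log₂(0.10) = 0.3322
−0.17·log₂(0.17) = 0.4346
−0.18·log₂(0.18) = 0.4453
−0.14·log₂(0.14) = 0.3971
−0.24·log₂(0.24) = 0.4941
−0.17·log₂(0.17) = 0.4346
Sum ≈ 2.5379 → 2.538 bits.

2.538 bits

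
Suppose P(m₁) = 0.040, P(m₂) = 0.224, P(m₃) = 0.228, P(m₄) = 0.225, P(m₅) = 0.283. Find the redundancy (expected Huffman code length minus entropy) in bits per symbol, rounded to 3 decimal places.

Entropy H = −Σ p log₂ p ≈ 2.1551 bits.
Huffman merges: 1/25+28/125→33/125; 9/40+57/250→453/1000; 33/125+283/1000→547/1000; 453/1000+547/1000→1. L = 283/125 ≈ 2.2640.
L − H = 2.2640 − 2.1551 = 0.109 bits.

0.109 bits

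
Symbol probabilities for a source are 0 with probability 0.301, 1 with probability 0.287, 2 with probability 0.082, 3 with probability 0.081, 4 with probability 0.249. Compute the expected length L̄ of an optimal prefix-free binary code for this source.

2.163 bits/symbol

Repeatedly combine the two least-probable nodes; the expected code length is the sum of the merged weights.
merge 81/1000 + 41/500 → 163/1000
merge 163/1000 + 249/1000 → 103/250
merge 287/1000 + 301/1000 → 147/250
merge 103/250 + 147/250 → 1
L = 163/1000 + 103/250 + 147/250 + 1 = 2163/1000 = 2.163 bits/symbol.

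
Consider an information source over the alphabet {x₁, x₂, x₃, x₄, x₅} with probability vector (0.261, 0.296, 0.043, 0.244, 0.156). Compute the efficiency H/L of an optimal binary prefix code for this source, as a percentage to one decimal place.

97.1%

Entropy H = −Σ p log₂ p ≈ 2.1356 bits.
Huffman merges: 43/1000+39/250→199/1000; 199/1000+61/250→443/1000; 261/1000+37/125→557/1000; 443/1000+557/1000→1. L = 2199/1000 ≈ 2.1990.
Efficiency = H/L = 2.1356/2.1990 = 97.1%.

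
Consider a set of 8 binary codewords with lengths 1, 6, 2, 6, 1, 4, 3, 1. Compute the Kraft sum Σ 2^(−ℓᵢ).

With common denominator 2^6 = 64: Σ 2^(−ℓᵢ) = 32/64 + 1/64 + 16/64 + 1/64 + 32/64 + 4/64 + 8/64 + 32/64 = 126/64 = 1.96875.

1.96875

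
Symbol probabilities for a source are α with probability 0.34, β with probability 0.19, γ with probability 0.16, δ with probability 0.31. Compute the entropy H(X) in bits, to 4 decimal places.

H = −Σ pᵢ log₂ pᵢ.
−0.34·log₂(0.34) = 0.5292
−0.19·log₂(0.19) = 0.4552
−0.16·log₂(0.16) = 0.4230
−0.31·log₂(0.31) = 0.5238
Sum ≈ 1.9312 → 1.9312 bits.

1.9312 bits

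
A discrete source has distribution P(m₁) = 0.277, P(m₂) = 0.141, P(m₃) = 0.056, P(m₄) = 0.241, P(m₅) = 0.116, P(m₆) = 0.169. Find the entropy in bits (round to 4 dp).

H = −Σ pᵢ log₂ pᵢ.
−0.277·log₂(0.277) = 0.5130
−0.141·log₂(0.141) = 0.3985
−0.056·log₂(0.056) = 0.2329
−0.241·log₂(0.241) = 0.4947
−0.116·log₂(0.116) = 0.3605
−0.169·log₂(0.169) = 0.4335
Sum ≈ 2.4331 → 2.4331 bits.

2.4331 bits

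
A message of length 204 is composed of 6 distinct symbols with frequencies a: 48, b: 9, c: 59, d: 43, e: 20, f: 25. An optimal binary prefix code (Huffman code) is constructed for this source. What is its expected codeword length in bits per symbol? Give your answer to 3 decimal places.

2.407 bits/symbol

Probabilities are the counts divided by 204.
Repeatedly combine the two least-probable nodes; the expected code length is the sum of the merged weights.
merge 3/68 + 5/51 → 29/204
merge 25/204 + 29/204 → 9/34
merge 43/204 + 4/17 → 91/204
merge 9/34 + 59/204 → 113/204
merge 91/204 + 113/204 → 1
L = 29/204 + 9/34 + 91/204 + 113/204 + 1 = 491/204 ≈ 2.407 bits/symbol.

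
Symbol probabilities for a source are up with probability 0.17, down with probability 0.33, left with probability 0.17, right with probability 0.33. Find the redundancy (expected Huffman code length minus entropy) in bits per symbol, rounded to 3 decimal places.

Entropy H = −Σ p log₂ p ≈ 1.9248 bits.
Huffman merges: 17/100+17/100→17/50; 33/100+33/100→33/50; 17/50+33/50→1. L = 2 ≈ 2.0000.
L − H = 2.0000 − 1.9248 = 0.075 bits.

0.075 bits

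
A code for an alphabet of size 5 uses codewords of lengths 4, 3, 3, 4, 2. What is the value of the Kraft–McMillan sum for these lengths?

0.625

With common denominator 2^4 = 16: Σ 2^(−ℓᵢ) = 1/16 + 2/16 + 2/16 + 1/16 + 4/16 = 10/16 = 0.625.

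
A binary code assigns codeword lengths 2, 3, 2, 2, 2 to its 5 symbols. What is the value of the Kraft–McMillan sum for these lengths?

1.125

With common denominator 2^3 = 8: Σ 2^(−ℓᵢ) = 2/8 + 1/8 + 2/8 + 2/8 + 2/8 = 9/8 = 1.125.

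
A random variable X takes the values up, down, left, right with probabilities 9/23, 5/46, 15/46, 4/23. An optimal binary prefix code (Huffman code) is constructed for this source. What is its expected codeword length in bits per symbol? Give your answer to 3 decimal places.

1.891 bits/symbol

Repeatedly combine the two least-probable nodes; the expected code length is the sum of the merged weights.
merge 5/46 + 4/23 → 13/46
merge 13/46 + 15/46 → 14/23
merge 9/23 + 14/23 → 1
L = 13/46 + 14/23 + 1 = 87/46 ≈ 1.891 bits/symbol.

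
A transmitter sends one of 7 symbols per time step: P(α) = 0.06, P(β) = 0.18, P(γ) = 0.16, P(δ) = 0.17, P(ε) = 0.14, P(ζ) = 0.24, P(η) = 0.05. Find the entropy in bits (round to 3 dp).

H = −Σ pᵢ log₂ pᵢ.
−0.06·log₂(0.06) = 0.2435
−0.18·log₂(0.18) = 0.4453
−0.16·log₂(0.16) = 0.4230
−0.17·log₂(0.17) = 0.4346
−0.14·log₂(0.14) = 0.3971
−0.24·log₂(0.24) = 0.4941
−0.05·log₂(0.05) = 0.2161
Sum ≈ 2.6538 → 2.654 bits.

2.654 bits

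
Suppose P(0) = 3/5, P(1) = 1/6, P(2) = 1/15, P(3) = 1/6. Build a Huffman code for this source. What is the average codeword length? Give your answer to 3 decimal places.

1.633 bits/symbol

Repeatedly combine the two least-probable nodes; the expected code length is the sum of the merged weights.
merge 1/15 + 1/6 → 7/30
merge 1/6 + 7/30 → 2/5
merge 2/5 + 3/5 → 1
L = 7/30 + 2/5 + 1 = 49/30 ≈ 1.633 bits/symbol.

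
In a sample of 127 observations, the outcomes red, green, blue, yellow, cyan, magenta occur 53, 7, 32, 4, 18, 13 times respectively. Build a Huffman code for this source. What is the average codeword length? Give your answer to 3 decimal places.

2.189 bits/symbol

Probabilities are the counts divided by 127.
Repeatedly combine the two least-probable nodes; the expected code length is the sum of the merged weights.
merge 4/127 + 7/127 → 11/127
merge 11/127 + 13/127 → 24/127
merge 18/127 + 24/127 → 42/127
merge 32/127 + 42/127 → 74/127
merge 53/127 + 74/127 → 1
L = 11/127 + 24/127 + 42/127 + 74/127 + 1 = 278/127 ≈ 2.189 bits/symbol.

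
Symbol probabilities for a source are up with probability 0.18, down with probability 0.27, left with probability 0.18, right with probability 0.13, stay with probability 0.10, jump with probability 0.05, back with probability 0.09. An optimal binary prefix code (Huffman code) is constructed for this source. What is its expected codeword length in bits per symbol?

2.69 bits/symbol

Repeatedly combine the two least-probable nodes; the expected code length is the sum of the merged weights.
merge 1/20 + 9/100 → 7/50
merge 1/10 + 13/100 → 23/100
merge 7/50 + 9/50 → 8/25
merge 9/50 + 23/100 → 41/100
merge 27/100 + 8/25 → 59/100
merge 41/100 + 59/100 → 1
L = 7/50 + 23/100 + 8/25 + 41/100 + 59/100 + 1 = 269/100 = 2.69 bits/symbol.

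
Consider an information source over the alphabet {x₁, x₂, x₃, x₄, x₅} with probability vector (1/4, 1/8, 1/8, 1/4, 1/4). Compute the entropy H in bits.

2.25 bits

Each probability is a power of 1/2, so log₂(1/p) is an integer.
H = Σ p·log₂(1/p) = 1/4·2 + 1/8·3 + 1/8·3 + 1/4·2 + 1/4·2 = 2.25 bits.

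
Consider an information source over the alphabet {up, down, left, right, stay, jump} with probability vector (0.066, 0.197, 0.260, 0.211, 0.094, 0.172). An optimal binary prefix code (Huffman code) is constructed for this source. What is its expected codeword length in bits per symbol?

2.492 bits/symbol

Repeatedly combine the two least-probable nodes; the expected code length is the sum of the merged weights.
merge 33/500 + 47/500 → 4/25
merge 4/25 + 43/250 → 83/250
merge 197/1000 + 211/1000 → 51/125
merge 13/50 + 83/250 → 74/125
merge 51/125 + 74/125 → 1
L = 4/25 + 83/250 + 51/125 + 74/125 + 1 = 623/250 = 2.492 bits/symbol.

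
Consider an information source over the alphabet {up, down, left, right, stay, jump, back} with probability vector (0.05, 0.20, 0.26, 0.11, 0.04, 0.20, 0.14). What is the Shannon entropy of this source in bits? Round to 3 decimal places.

2.583 bits

H = −Σ pᵢ log₂ pᵢ.
−0.05·log₂(0.05) = 0.2161
−0.20·log₂(0.20) = 0.4644
−0.26·log₂(0.26) = 0.5053
−0.11·log₂(0.11) = 0.3503
−0.04·log₂(0.04) = 0.1858
−0.20·log₂(0.20) = 0.4644
−0.14·log₂(0.14) = 0.3971
Sum ≈ 2.5833 → 2.583 bits.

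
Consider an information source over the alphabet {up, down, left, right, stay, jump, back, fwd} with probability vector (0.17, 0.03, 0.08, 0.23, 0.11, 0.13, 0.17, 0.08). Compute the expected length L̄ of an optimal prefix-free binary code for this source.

2.88 bits/symbol

Repeatedly combine the two least-probable nodes; the expected code length is the sum of the merged weights.
merge 3/100 + 2/25 → 11/100
merge 2/25 + 11/100 → 19/100
merge 11/100 + 13/100 → 6/25
merge 17/100 + 17/100 → 17/50
merge 19/100 + 23/100 → 21/50
merge 6/25 + 17/50 → 29/50
merge 21/50 + 29/50 → 1
L = 11/100 + 19/100 + 6/25 + 17/50 + 21/50 + 29/50 + 1 = 72/25 = 2.88 bits/symbol.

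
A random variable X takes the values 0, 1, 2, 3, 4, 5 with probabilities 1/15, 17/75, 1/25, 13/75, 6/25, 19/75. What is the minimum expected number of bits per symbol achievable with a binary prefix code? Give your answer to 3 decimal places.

2.387 bits/symbol

Repeatedly combine the two least-probable nodes; the expected code length is the sum of the merged weights.
merge 1/25 + 1/15 → 8/75
merge 8/75 + 13/75 → 7/25
merge 17/75 + 6/25 → 7/15
merge 19/75 + 7/25 → 8/15
merge 7/15 + 8/15 → 1
L = 8/75 + 7/25 + 7/15 + 8/15 + 1 = 179/75 ≈ 2.387 bits/symbol.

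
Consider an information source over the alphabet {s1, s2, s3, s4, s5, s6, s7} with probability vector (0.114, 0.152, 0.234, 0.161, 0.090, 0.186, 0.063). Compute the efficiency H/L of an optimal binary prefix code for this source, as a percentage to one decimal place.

Entropy H = −Σ p log₂ p ≈ 2.7001 bits.
Huffman merges: 63/1000+9/100→153/1000; 57/500+19/125→133/500; 153/1000+161/1000→157/500; 93/500+117/500→21/50; 133/500+157/500→29/50; 21/50+29/50→1. L = 2733/1000 ≈ 2.7330.
Efficiency = H/L = 2.7001/2.7330 = 98.8%.

98.8%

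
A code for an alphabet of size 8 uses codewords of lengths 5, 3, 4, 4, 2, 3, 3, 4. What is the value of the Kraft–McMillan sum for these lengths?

With common denominator 2^5 = 32: Σ 2^(−ℓᵢ) = 1/32 + 4/32 + 2/32 + 2/32 + 8/32 + 4/32 + 4/32 + 2/32 = 27/32 = 0.84375.

0.84375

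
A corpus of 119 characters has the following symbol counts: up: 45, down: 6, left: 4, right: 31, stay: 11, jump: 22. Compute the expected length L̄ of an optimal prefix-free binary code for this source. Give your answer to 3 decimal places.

2.244 bits/symbol

Probabilities are the counts divided by 119.
Repeatedly combine the two least-probable nodes; the expected code length is the sum of the merged weights.
merge 4/119 + 6/119 → 10/119
merge 10/119 + 11/119 → 3/17
merge 3/17 + 22/119 → 43/119
merge 31/119 + 43/119 → 74/119
merge 45/119 + 74/119 → 1
L = 10/119 + 3/17 + 43/119 + 74/119 + 1 = 267/119 ≈ 2.244 bits/symbol.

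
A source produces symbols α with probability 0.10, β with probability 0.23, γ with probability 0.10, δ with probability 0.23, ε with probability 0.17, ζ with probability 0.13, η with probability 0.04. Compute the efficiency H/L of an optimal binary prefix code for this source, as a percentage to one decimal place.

98.6%

Entropy H = −Σ p log₂ p ≈ 2.6427 bits.
Huffman merges: 1/25+1/10→7/50; 1/10+13/100→23/100; 7/50+17/100→31/100; 23/100+23/100→23/50; 23/100+31/100→27/50; 23/50+27/50→1. L = 67/25 ≈ 2.6800.
Efficiency = H/L = 2.6427/2.6800 = 98.6%.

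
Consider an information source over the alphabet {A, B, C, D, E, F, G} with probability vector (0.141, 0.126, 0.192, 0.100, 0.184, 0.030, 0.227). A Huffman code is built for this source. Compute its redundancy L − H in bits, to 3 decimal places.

0.060 bits

Entropy H = −Σ p log₂ p ≈ 2.6511 bits.
Huffman merges: 3/100+1/10→13/100; 63/500+13/100→32/125; 141/1000+23/125→13/40; 24/125+227/1000→419/1000; 32/125+13/40→581/1000; 419/1000+581/1000→1. L = 2711/1000 ≈ 2.7110.
L − H = 2.7110 − 2.6511 = 0.060 bits.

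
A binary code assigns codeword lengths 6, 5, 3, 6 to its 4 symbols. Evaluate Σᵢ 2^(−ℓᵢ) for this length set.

0.1875

With common denominator 2^6 = 64: Σ 2^(−ℓᵢ) = 1/64 + 2/64 + 8/64 + 1/64 = 12/64 = 0.1875.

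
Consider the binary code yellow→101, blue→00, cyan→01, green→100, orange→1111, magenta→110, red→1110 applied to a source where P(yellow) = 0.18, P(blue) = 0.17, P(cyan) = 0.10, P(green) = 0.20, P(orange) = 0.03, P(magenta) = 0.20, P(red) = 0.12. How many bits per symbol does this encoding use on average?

L̄ = Σ pᵢ·ℓᵢ = 0.18·3 + 0.17·2 + 0.10·2 + 0.20·3 + 0.03·4 + 0.20·3 + 0.12·4 = 2.88 bits/symbol.

2.88 bits/symbol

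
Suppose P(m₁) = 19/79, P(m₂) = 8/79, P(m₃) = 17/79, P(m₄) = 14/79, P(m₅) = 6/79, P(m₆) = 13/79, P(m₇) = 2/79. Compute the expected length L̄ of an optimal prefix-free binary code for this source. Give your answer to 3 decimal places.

2.646 bits/symbol

Repeatedly combine the two least-probable nodes; the expected code length is the sum of the merged weights.
merge 2/79 + 6/79 → 8/79
merge 8/79 + 8/79 → 16/79
merge 13/79 + 14/79 → 27/79
merge 16/79 + 17/79 → 33/79
merge 19/79 + 27/79 → 46/79
merge 33/79 + 46/79 → 1
L = 8/79 + 16/79 + 27/79 + 33/79 + 46/79 + 1 = 209/79 ≈ 2.646 bits/symbol.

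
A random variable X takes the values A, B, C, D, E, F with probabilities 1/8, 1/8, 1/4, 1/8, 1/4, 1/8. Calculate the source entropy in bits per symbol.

Each probability is a power of 1/2, so log₂(1/p) is an integer.
H = Σ p·log₂(1/p) = 1/8·3 + 1/8·3 + 1/4·2 + 1/8·3 + 1/4·2 + 1/8·3 = 2.5 bits.

2.5 bits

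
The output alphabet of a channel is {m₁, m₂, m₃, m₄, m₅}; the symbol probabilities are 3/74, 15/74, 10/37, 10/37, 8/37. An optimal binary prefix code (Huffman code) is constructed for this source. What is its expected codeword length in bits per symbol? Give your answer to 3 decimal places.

2.243 bits/symbol

Repeatedly combine the two least-probable nodes; the expected code length is the sum of the merged weights.
merge 3/74 + 15/74 → 9/37
merge 8/37 + 9/37 → 17/37
merge 10/37 + 10/37 → 20/37
merge 17/37 + 20/37 → 1
L = 9/37 + 17/37 + 20/37 + 1 = 83/37 ≈ 2.243 bits/symbol.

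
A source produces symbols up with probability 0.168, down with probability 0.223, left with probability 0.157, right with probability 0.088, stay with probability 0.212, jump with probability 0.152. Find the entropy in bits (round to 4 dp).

2.5306 bits

H = −Σ pᵢ log₂ pᵢ.
−0.168·log₂(0.168) = 0.4323
−0.223·log₂(0.223) = 0.4828
−0.157·log₂(0.157) = 0.4194
−0.088·log₂(0.088) = 0.3086
−0.212·log₂(0.212) = 0.4744
−0.152·log₂(0.152) = 0.4131
Sum ≈ 2.5306 → 2.5306 bits.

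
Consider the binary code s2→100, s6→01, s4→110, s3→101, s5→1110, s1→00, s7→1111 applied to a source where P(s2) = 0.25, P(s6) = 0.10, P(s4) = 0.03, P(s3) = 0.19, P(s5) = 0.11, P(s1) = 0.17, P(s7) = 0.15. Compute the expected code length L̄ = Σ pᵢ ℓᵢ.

2.99 bits/symbol

L̄ = Σ pᵢ·ℓᵢ = 0.25·3 + 0.10·2 + 0.03·3 + 0.19·3 + 0.11·4 + 0.17·2 + 0.15·4 = 2.99 bits/symbol.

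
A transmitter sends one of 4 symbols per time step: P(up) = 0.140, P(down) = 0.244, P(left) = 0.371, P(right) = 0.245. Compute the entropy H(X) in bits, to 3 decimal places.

H = −Σ pᵢ log₂ pᵢ.
−0.140·log₂(0.140) = 0.3971
−0.244·log₂(0.244) = 0.4966
−0.371·log₂(0.371) = 0.5307
−0.245·log₂(0.245) = 0.4971
Sum ≈ 1.9215 → 1.922 bits.

1.922 bits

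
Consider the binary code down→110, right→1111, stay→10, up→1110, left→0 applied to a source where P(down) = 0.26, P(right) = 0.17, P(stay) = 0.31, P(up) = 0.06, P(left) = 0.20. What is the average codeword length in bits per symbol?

2.52 bits/symbol

L̄ = Σ pᵢ·ℓᵢ = 0.26·3 + 0.17·4 + 0.31·2 + 0.06·4 + 0.20·1 = 2.52 bits/symbol.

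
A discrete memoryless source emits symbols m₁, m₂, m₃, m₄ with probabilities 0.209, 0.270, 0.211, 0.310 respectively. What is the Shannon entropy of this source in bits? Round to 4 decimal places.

H = −Σ pᵢ log₂ pᵢ.
−0.209·log₂(0.209) = 0.4720
−0.270·log₂(0.270) = 0.5100
−0.211·log₂(0.211) = 0.4736
−0.310·log₂(0.310) = 0.5238
Sum ≈ 1.9795 → 1.9795 bits.

1.9795 bits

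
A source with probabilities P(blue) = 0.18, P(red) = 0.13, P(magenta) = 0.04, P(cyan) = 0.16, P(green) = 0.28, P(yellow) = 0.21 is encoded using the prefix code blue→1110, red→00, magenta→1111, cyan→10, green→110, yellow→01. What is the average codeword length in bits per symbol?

2.72 bits/symbol

L̄ = Σ pᵢ·ℓᵢ = 0.18·4 + 0.13·2 + 0.04·4 + 0.16·2 + 0.28·3 + 0.21·2 = 2.72 bits/symbol.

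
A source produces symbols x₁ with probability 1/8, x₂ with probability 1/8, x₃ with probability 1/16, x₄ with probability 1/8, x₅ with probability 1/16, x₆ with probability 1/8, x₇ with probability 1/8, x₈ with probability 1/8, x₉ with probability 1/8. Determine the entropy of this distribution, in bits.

Each probability is a power of 1/2, so log₂(1/p) is an integer.
H = Σ p·log₂(1/p) = 1/8·3 + 1/8·3 + 1/16·4 + 1/8·3 + 1/16·4 + 1/8·3 + 1/8·3 + 1/8·3 + 1/8·3 = 3.125 bits.

3.125 bits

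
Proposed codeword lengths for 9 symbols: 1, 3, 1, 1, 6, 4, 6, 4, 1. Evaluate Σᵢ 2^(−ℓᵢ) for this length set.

With common denominator 2^6 = 64: Σ 2^(−ℓᵢ) = 32/64 + 8/64 + 32/64 + 32/64 + 1/64 + 4/64 + 1/64 + 4/64 + 32/64 = 146/64 = 2.28125.

2.28125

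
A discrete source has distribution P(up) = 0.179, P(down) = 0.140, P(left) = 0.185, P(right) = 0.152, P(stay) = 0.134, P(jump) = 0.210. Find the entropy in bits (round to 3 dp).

H = −Σ pᵢ log₂ pᵢ.
−0.179·log₂(0.179) = 0.4443
−0.140·log₂(0.140) = 0.3971
−0.185·log₂(0.185) = 0.4504
−0.152·log₂(0.152) = 0.4131
−0.134·log₂(0.134) = 0.3886
−0.210·log₂(0.210) = 0.4728
Sum ≈ 2.5662 → 2.566 bits.

2.566 bits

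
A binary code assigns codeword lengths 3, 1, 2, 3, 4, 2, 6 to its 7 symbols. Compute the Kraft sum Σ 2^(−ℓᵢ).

1.328125

With common denominator 2^6 = 64: Σ 2^(−ℓᵢ) = 8/64 + 32/64 + 16/64 + 8/64 + 4/64 + 16/64 + 1/64 = 85/64 = 1.328125.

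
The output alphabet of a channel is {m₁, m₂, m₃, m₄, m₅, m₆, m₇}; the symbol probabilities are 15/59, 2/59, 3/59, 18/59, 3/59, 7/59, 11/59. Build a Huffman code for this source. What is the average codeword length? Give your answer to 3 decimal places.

Repeatedly combine the two least-probable nodes; the expected code length is the sum of the merged weights.
merge 2/59 + 3/59 → 5/59
merge 3/59 + 5/59 → 8/59
merge 7/59 + 8/59 → 15/59
merge 11/59 + 15/59 → 26/59
merge 15/59 + 18/59 → 33/59
merge 26/59 + 33/59 → 1
L = 5/59 + 8/59 + 15/59 + 26/59 + 33/59 + 1 = 146/59 ≈ 2.475 bits/symbol.

2.475 bits/symbol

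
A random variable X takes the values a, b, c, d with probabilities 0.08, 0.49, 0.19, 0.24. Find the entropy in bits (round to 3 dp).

H = −Σ pᵢ log₂ pᵢ.
−0.08·log₂(0.08) = 0.2915
−0.49·log₂(0.49) = 0.5043
−0.19·log₂(0.19) = 0.4552
−0.24·log₂(0.24) = 0.4941
Sum ≈ 1.7452 → 1.745 bits.

1.745 bits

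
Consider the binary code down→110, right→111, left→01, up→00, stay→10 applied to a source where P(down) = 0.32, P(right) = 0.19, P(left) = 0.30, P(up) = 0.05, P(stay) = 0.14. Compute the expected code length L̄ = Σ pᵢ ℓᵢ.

2.51 bits/symbol

L̄ = Σ pᵢ·ℓᵢ = 0.32·3 + 0.19·3 + 0.30·2 + 0.05·2 + 0.14·2 = 2.51 bits/symbol.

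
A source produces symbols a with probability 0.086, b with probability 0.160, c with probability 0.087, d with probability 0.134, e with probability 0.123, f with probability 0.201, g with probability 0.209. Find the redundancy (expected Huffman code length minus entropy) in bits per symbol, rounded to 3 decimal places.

Entropy H = −Σ p log₂ p ≈ 2.7316 bits.
Huffman merges: 43/500+87/1000→173/1000; 123/1000+67/500→257/1000; 4/25+173/1000→333/1000; 201/1000+209/1000→41/100; 257/1000+333/1000→59/100; 41/100+59/100→1. L = 2763/1000 ≈ 2.7630.
L − H = 2.7630 − 2.7316 = 0.031 bits.

0.031 bits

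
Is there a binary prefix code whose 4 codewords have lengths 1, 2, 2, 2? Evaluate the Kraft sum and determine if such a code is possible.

With common denominator 2^2 = 4: Σ 2^(−ℓᵢ) = 2/4 + 1/4 + 1/4 + 1/4 = 5/4 = 1.25.
Kraft's inequality requires Σ ≤ 1; here Σ = 1.25 > 1, so no such prefix code exists.

1.25; no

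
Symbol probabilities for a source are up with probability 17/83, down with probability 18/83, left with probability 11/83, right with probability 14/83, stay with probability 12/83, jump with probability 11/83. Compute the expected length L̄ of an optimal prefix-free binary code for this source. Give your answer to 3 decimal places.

Repeatedly combine the two least-probable nodes; the expected code length is the sum of the merged weights.
merge 11/83 + 11/83 → 22/83
merge 12/83 + 14/83 → 26/83
merge 17/83 + 18/83 → 35/83
merge 22/83 + 26/83 → 48/83
merge 35/83 + 48/83 → 1
L = 22/83 + 26/83 + 35/83 + 48/83 + 1 = 214/83 ≈ 2.578 bits/symbol.

2.578 bits/symbol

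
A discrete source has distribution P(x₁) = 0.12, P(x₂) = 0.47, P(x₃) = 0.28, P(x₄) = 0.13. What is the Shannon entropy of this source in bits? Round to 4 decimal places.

H = −Σ pᵢ log₂ pᵢ.
−0.12·log₂(0.12) = 0.3671
−0.47·log₂(0.47) = 0.5120
−0.28·log₂(0.28) = 0.5142
−0.13·log₂(0.13) = 0.3826
Sum ≈ 1.7759 → 1.7759 bits.

1.7759 bits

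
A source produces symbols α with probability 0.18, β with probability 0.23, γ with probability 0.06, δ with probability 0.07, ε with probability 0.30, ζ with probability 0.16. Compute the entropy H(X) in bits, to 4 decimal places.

H = −Σ pᵢ log₂ pᵢ.
−0.18·log₂(0.18) = 0.4453
−0.23·log₂(0.23) = 0.4877
−0.06·log₂(0.06) = 0.2435
−0.07·log₂(0.07) = 0.2686
−0.30·log₂(0.30) = 0.5211
−0.16·log₂(0.16) = 0.4230
Sum ≈ 2.3892 → 2.3892 bits.

2.3892 bits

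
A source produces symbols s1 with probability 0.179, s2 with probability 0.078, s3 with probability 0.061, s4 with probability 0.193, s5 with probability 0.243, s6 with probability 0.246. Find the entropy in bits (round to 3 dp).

2.429 bits

H = −Σ pᵢ log₂ pᵢ.
−0.179·log₂(0.179) = 0.4443
−0.078·log₂(0.078) = 0.2871
−0.061·log₂(0.061) = 0.2461
−0.193·log₂(0.193) = 0.4581
−0.243·log₂(0.243) = 0.4960
−0.246·log₂(0.246) = 0.4977
Sum ≈ 2.4292 → 2.429 bits.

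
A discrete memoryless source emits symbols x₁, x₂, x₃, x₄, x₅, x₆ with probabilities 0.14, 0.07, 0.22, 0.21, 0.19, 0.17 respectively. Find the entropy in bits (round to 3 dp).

2.509 bits

H = −Σ pᵢ log₂ pᵢ.
−0.14·log₂(0.14) = 0.3971
−0.07·log₂(0.07) = 0.2686
−0.22·log₂(0.22) = 0.4806
−0.21·log₂(0.21) = 0.4728
−0.19·log₂(0.19) = 0.4552
−0.17·log₂(0.17) = 0.4346
Sum ≈ 2.5089 → 2.509 bits.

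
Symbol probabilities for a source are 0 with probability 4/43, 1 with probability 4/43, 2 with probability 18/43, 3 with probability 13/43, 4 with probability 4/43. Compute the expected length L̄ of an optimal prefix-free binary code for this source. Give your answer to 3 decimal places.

2.047 bits/symbol

Repeatedly combine the two least-probable nodes; the expected code length is the sum of the merged weights.
merge 4/43 + 4/43 → 8/43
merge 4/43 + 8/43 → 12/43
merge 12/43 + 13/43 → 25/43
merge 18/43 + 25/43 → 1
L = 8/43 + 12/43 + 25/43 + 1 = 88/43 ≈ 2.047 bits/symbol.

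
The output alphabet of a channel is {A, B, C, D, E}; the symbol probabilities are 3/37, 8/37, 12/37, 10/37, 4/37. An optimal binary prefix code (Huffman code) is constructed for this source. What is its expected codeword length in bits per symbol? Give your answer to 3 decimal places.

Repeatedly combine the two least-probable nodes; the expected code length is the sum of the merged weights.
merge 3/37 + 4/37 → 7/37
merge 7/37 + 8/37 → 15/37
merge 10/37 + 12/37 → 22/37
merge 15/37 + 22/37 → 1
L = 7/37 + 15/37 + 22/37 + 1 = 81/37 ≈ 2.189 bits/symbol.

2.189 bits/symbol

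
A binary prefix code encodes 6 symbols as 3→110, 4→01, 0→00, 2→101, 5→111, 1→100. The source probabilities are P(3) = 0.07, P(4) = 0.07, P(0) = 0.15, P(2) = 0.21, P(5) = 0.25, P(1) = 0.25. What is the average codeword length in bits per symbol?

2.78 bits/symbol

L̄ = Σ pᵢ·ℓᵢ = 0.07·3 + 0.07·2 + 0.15·2 + 0.21·3 + 0.25·3 + 0.25·3 = 2.78 bits/symbol.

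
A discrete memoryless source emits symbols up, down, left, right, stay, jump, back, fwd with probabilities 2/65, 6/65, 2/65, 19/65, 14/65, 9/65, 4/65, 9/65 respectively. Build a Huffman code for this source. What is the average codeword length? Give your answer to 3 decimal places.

2.677 bits/symbol

Repeatedly combine the two least-probable nodes; the expected code length is the sum of the merged weights.
merge 2/65 + 2/65 → 4/65
merge 4/65 + 4/65 → 8/65
merge 6/65 + 8/65 → 14/65
merge 9/65 + 9/65 → 18/65
merge 14/65 + 14/65 → 28/65
merge 18/65 + 19/65 → 37/65
merge 28/65 + 37/65 → 1
L = 4/65 + 8/65 + 14/65 + 18/65 + 28/65 + 37/65 + 1 = 174/65 ≈ 2.677 bits/symbol.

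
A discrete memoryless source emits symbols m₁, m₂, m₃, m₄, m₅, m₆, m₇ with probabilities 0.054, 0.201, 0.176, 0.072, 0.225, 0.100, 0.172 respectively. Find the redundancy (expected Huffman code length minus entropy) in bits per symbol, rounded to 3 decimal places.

0.040 bits

Entropy H = −Σ p log₂ p ≈ 2.6603 bits.
Huffman merges: 27/500+9/125→63/500; 1/10+63/500→113/500; 43/250+22/125→87/250; 201/1000+9/40→213/500; 113/500+87/250→287/500; 213/500+287/500→1. L = 27/10 ≈ 2.7000.
L − H = 2.7000 − 2.6603 = 0.040 bits.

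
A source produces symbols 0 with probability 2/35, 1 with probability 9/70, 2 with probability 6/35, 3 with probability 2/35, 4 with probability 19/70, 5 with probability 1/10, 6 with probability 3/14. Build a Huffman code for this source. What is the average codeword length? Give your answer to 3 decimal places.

Repeatedly combine the two least-probable nodes; the expected code length is the sum of the merged weights.
merge 2/35 + 2/35 → 4/35
merge 1/10 + 4/35 → 3/14
merge 9/70 + 6/35 → 3/10
merge 3/14 + 3/14 → 3/7
merge 19/70 + 3/10 → 4/7
merge 3/7 + 4/7 → 1
L = 4/35 + 3/14 + 3/10 + 3/7 + 4/7 + 1 = 92/35 ≈ 2.629 bits/symbol.

2.629 bits/symbol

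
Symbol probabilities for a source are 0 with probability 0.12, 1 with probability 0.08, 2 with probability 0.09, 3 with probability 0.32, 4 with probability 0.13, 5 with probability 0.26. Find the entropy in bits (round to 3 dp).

H = −Σ pᵢ log₂ pᵢ.
−0.12·log₂(0.12) = 0.3671
−0.08·log₂(0.08) = 0.2915
−0.09·log₂(0.09) = 0.3127
−0.32·log₂(0.32) = 0.5260
−0.13·log₂(0.13) = 0.3826
−0.26·log₂(0.26) = 0.5053
Sum ≈ 2.3852 → 2.385 bits.

2.385 bits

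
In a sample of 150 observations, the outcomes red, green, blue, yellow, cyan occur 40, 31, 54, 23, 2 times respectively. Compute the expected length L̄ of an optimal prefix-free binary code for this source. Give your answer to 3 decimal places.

Probabilities are the counts divided by 150.
Repeatedly combine the two least-probable nodes; the expected code length is the sum of the merged weights.
merge 1/75 + 23/150 → 1/6
merge 1/6 + 31/150 → 28/75
merge 4/15 + 9/25 → 47/75
merge 28/75 + 47/75 → 1
L = 1/6 + 28/75 + 47/75 + 1 = 13/6 ≈ 2.167 bits/symbol.

2.167 bits/symbol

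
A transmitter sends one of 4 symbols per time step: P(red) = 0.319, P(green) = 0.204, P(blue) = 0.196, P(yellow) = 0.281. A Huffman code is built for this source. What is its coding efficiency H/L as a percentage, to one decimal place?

Entropy H = −Σ p log₂ p ≈ 1.9691 bits.
Huffman merges: 49/250+51/250→2/5; 281/1000+319/1000→3/5; 2/5+3/5→1. L = 2 ≈ 2.0000.
Efficiency = H/L = 1.9691/2.0000 = 98.5%.

98.5%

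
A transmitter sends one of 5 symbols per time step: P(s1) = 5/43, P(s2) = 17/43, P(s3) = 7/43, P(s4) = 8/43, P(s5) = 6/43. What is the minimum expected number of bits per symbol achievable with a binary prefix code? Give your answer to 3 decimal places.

2.209 bits/symbol

Repeatedly combine the two least-probable nodes; the expected code length is the sum of the merged weights.
merge 5/43 + 6/43 → 11/43
merge 7/43 + 8/43 → 15/43
merge 11/43 + 15/43 → 26/43
merge 17/43 + 26/43 → 1
L = 11/43 + 15/43 + 26/43 + 1 = 95/43 ≈ 2.209 bits/symbol.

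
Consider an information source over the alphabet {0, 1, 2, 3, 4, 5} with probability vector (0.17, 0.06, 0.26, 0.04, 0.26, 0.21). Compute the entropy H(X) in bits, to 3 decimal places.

H = −Σ pᵢ log₂ pᵢ.
−0.17·log₂(0.17) = 0.4346
−0.06·log₂(0.06) = 0.2435
−0.26·log₂(0.26) = 0.5053
−0.04·log₂(0.04) = 0.1858
−0.26·log₂(0.26) = 0.5053
−0.21·log₂(0.21) = 0.4728
Sum ≈ 2.3473 → 2.347 bits.

2.347 bits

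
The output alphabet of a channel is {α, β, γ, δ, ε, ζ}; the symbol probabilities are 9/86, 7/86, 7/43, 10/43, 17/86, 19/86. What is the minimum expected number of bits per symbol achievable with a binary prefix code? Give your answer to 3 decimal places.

2.535 bits/symbol

Repeatedly combine the two least-probable nodes; the expected code length is the sum of the merged weights.
merge 7/86 + 9/86 → 8/43
merge 7/43 + 8/43 → 15/43
merge 17/86 + 19/86 → 18/43
merge 10/43 + 15/43 → 25/43
merge 18/43 + 25/43 → 1
L = 8/43 + 15/43 + 18/43 + 25/43 + 1 = 109/43 ≈ 2.535 bits/symbol.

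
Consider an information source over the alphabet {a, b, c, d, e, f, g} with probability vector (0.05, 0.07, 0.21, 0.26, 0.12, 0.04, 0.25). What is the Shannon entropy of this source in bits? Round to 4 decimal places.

H = −Σ pᵢ log₂ pᵢ.
−0.05·log₂(0.05) = 0.2161
−0.07·log₂(0.07) = 0.2686
−0.21·log₂(0.21) = 0.4728
−0.26·log₂(0.26) = 0.5053
−0.12·log₂(0.12) = 0.3671
−0.04·log₂(0.04) = 0.1858
−0.25·log₂(0.25) = 0.5000
Sum ≈ 2.5156 → 2.5156 bits.

2.5156 bits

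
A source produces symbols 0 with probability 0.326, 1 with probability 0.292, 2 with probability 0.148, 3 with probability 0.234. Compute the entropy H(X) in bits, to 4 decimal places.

H = −Σ pᵢ log₂ pᵢ.
−0.326·log₂(0.326) = 0.5272
−0.292·log₂(0.292) = 0.5186
−0.148·log₂(0.148) = 0.4079
−0.234·log₂(0.234) = 0.4903
Sum ≈ 1.9440 → 1.9440 bits.

1.9440 bits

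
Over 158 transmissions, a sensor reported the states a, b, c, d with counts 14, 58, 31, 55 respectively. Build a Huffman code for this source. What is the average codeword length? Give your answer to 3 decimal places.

Probabilities are the counts divided by 158.
Repeatedly combine the two least-probable nodes; the expected code length is the sum of the merged weights.
merge 7/79 + 31/158 → 45/158
merge 45/158 + 55/158 → 50/79
merge 29/79 + 50/79 → 1
L = 45/158 + 50/79 + 1 = 303/158 ≈ 1.918 bits/symbol.

1.918 bits/symbol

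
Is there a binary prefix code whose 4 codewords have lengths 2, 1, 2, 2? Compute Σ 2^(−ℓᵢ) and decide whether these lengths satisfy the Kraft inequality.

1.25; no

With common denominator 2^2 = 4: Σ 2^(−ℓᵢ) = 1/4 + 2/4 + 1/4 + 1/4 = 5/4 = 1.25.
Kraft's inequality requires Σ ≤ 1; here Σ = 1.25 > 1, so no such prefix code exists.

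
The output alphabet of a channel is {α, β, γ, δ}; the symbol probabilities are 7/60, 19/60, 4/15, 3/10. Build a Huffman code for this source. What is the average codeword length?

2 bits/symbol

Repeatedly combine the two least-probable nodes; the expected code length is the sum of the merged weights.
merge 7/60 + 4/15 → 23/60
merge 3/10 + 19/60 → 37/60
merge 23/60 + 37/60 → 1
L = 23/60 + 37/60 + 1 = 2 bits/symbol.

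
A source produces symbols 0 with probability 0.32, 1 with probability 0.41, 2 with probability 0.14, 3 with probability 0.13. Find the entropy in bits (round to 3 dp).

1.833 bits

H = −Σ pᵢ log₂ pᵢ.
−0.32·log₂(0.32) = 0.5260
−0.41·log₂(0.41) = 0.5274
−0.14·log₂(0.14) = 0.3971
−0.13·log₂(0.13) = 0.3826
Sum ≈ 1.8332 → 1.833 bits.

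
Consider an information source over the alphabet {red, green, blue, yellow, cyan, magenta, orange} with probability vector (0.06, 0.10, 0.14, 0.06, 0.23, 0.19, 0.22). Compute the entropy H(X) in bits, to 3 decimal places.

H = −Σ pᵢ log₂ pᵢ.
−0.06·log₂(0.06) = 0.2435
−0.10·log₂(0.10) = 0.3322
−0.14·log₂(0.14) = 0.3971
−0.06·log₂(0.06) = 0.2435
−0.23·log₂(0.23) = 0.4877
−0.19·log₂(0.19) = 0.4552
−0.22·log₂(0.22) = 0.4806
Sum ≈ 2.6398 → 2.640 bits.

2.640 bits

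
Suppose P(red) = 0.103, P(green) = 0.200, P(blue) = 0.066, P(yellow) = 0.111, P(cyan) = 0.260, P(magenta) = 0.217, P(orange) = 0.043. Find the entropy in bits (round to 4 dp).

2.5918 bits

H = −Σ pᵢ log₂ pᵢ.
−0.103·log₂(0.103) = 0.3378
−0.200·log₂(0.200) = 0.4644
−0.066·log₂(0.066) = 0.2588
−0.111·log₂(0.111) = 0.3520
−0.260·log₂(0.260) = 0.5053
−0.217·log₂(0.217) = 0.4783
−0.043·log₂(0.043) = 0.1952
Sum ≈ 2.5918 → 2.5918 bits.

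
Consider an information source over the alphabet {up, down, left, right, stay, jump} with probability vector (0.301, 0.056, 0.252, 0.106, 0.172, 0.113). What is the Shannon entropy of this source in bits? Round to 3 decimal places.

H = −Σ pᵢ log₂ pᵢ.
−0.301·log₂(0.301) = 0.5214
−0.056·log₂(0.056) = 0.2329
−0.252·log₂(0.252) = 0.5011
−0.106·log₂(0.106) = 0.3432
−0.172·log₂(0.172) = 0.4368
−0.113·log₂(0.113) = 0.3555
Sum ≈ 2.3908 → 2.391 bits.

2.391 bits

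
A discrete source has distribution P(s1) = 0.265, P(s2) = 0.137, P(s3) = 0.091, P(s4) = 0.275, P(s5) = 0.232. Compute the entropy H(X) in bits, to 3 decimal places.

H = −Σ pᵢ log₂ pᵢ.
−0.265·log₂(0.265) = 0.5077
−0.137·log₂(0.137) = 0.3929
−0.091·log₂(0.091) = 0.3147
−0.275·log₂(0.275) = 0.5122
−0.232·log₂(0.232) = 0.4890
Sum ≈ 2.2165 → 2.216 bits.

2.216 bits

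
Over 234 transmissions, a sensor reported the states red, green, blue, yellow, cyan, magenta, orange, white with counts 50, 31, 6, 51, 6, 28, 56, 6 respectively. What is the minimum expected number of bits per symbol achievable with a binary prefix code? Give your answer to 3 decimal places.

2.654 bits/symbol

Probabilities are the counts divided by 234.
Repeatedly combine the two least-probable nodes; the expected code length is the sum of the merged weights.
merge 1/39 + 1/39 → 2/39
merge 1/39 + 2/39 → 1/13
merge 1/13 + 14/117 → 23/117
merge 31/234 + 23/117 → 77/234
merge 25/117 + 17/78 → 101/234
merge 28/117 + 77/234 → 133/234
merge 101/234 + 133/234 → 1
L = 2/39 + 1/13 + 23/117 + 77/234 + 101/234 + 133/234 + 1 = 69/26 ≈ 2.654 bits/symbol.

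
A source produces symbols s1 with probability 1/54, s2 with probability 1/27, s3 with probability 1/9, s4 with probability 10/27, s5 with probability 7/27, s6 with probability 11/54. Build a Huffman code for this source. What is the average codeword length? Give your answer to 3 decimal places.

Repeatedly combine the two least-probable nodes; the expected code length is the sum of the merged weights.
merge 1/54 + 1/27 → 1/18
merge 1/18 + 1/9 → 1/6
merge 1/6 + 11/54 → 10/27
merge 7/27 + 10/27 → 17/27
merge 10/27 + 17/27 → 1
L = 1/18 + 1/6 + 10/27 + 17/27 + 1 = 20/9 ≈ 2.222 bits/symbol.

2.222 bits/symbol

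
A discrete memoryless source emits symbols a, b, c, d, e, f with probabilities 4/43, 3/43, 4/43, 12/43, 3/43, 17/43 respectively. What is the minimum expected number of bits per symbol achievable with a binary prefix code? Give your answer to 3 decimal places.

2.256 bits/symbol

Repeatedly combine the two least-probable nodes; the expected code length is the sum of the merged weights.
merge 3/43 + 3/43 → 6/43
merge 4/43 + 4/43 → 8/43
merge 6/43 + 8/43 → 14/43
merge 12/43 + 14/43 → 26/43
merge 17/43 + 26/43 → 1
L = 6/43 + 8/43 + 14/43 + 26/43 + 1 = 97/43 ≈ 2.256 bits/symbol.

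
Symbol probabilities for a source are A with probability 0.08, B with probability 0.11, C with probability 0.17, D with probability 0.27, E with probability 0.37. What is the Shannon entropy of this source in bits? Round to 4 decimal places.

2.1171 bits

H = −Σ pᵢ log₂ pᵢ.
−0.08·log₂(0.08) = 0.2915
−0.11·log₂(0.11) = 0.3503
−0.17·log₂(0.17) = 0.4346
−0.27·log₂(0.27) = 0.5100
−0.37·log₂(0.37) = 0.5307
Sum ≈ 2.1171 → 2.1171 bits.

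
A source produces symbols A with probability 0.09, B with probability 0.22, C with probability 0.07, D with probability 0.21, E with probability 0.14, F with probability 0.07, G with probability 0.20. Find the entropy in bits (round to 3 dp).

H = −Σ pᵢ log₂ pᵢ.
−0.09·log₂(0.09) = 0.3127
−0.22·log₂(0.22) = 0.4806
−0.07·log₂(0.07) = 0.2686
−0.21·log₂(0.21) = 0.4728
−0.14·log₂(0.14) = 0.3971
−0.07·log₂(0.07) = 0.2686
−0.20·log₂(0.20) = 0.4644
Sum ≈ 2.6647 → 2.665 bits.

2.665 bits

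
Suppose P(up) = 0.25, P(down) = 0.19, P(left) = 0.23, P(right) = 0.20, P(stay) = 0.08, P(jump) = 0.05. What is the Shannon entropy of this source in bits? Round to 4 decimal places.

H = −Σ pᵢ log₂ pᵢ.
−0.25·log₂(0.25) = 0.5000
−0.19·log₂(0.19) = 0.4552
−0.23·log₂(0.23) = 0.4877
−0.20·log₂(0.20) = 0.4644
−0.08·log₂(0.08) = 0.2915
−0.05·log₂(0.05) = 0.2161
Sum ≈ 2.4149 → 2.4149 bits.

2.4149 bits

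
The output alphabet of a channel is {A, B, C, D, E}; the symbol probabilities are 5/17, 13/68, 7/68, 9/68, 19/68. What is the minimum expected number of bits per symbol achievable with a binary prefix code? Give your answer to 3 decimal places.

Repeatedly combine the two least-probable nodes; the expected code length is the sum of the merged weights.
merge 7/68 + 9/68 → 4/17
merge 13/68 + 4/17 → 29/68
merge 19/68 + 5/17 → 39/68
merge 29/68 + 39/68 → 1
L = 4/17 + 29/68 + 39/68 + 1 = 38/17 ≈ 2.235 bits/symbol.

2.235 bits/symbol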